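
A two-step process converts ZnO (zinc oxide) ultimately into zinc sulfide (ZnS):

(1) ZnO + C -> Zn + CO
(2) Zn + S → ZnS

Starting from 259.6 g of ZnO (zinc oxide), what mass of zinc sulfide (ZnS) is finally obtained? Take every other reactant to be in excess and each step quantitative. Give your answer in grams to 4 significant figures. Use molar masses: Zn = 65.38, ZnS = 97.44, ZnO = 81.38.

310.8 g

n(ZnO) = 259.60 / 81.38 = 3.1900 mol.
Step 1 gives a 1:1 ratio of ZnO to Zn, so n(Zn) = 3.1900 mol.
In step 2 the Zn:ZnS ratio is 1:1, so n(ZnS) = 3.1900 mol.
Mass of ZnS = 3.1900 × 97.44 = 310.83 g.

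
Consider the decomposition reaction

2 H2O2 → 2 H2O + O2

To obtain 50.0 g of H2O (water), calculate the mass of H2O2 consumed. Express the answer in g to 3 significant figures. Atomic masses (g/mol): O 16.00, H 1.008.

94.4 g

M(H2O) = 2(1.008) + 16.00 = 18.016 g/mol.
M(H2O2) = 2(1.008) + 2(16.00) = 34.016 g/mol.
n(H2O) = 50.00 g / 18.016 g/mol = 2.775 mol.
From the equation the H2O:H2O2 mole ratio is 2:2, so n(H2O2) = 2.775 × 2/2 = 2.775 mol.
Mass of H2O2 = 2.775 mol × 34.016 g/mol = 94.40 g.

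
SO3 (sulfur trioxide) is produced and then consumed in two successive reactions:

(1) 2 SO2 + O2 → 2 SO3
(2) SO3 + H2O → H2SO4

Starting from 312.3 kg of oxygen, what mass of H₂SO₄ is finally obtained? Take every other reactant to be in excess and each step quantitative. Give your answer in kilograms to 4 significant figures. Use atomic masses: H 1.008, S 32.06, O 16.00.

M(O2) = 2(16.00) = 32.00 g/mol.
M(H2SO4) = 2(1.008) + 32.06 + 4(16.00) = 98.076 g/mol.
312.3 kg = 312300 g.
n(O2) = 312300 / 32.00 = 9759.4 mol.
Step 1 gives a 1:2 ratio of O2 to SO3, so n(SO3) = 19519 mol.
In step 2 the SO3:H2SO4 ratio is 1:1, so n(H2SO4) = 19519 mol.
Mass of H2SO4 = 19519 × 98.076 = 1.9143 × 10^6 g = 1914 kg.

1914 kg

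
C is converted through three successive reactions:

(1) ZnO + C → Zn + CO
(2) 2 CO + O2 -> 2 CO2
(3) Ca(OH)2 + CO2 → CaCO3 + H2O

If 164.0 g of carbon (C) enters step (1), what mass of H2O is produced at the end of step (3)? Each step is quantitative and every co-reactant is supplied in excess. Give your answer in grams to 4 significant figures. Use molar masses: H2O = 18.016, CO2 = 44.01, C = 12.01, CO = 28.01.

246.0 g

n(C) = 164.0 / 12.01 = 13.655 mol.
Reaction (1): C→CO ratio 1:1 ⇒ n(CO) = 13.655 mol.
Reaction (2): CO→CO2 ratio 2:2 ⇒ n(CO2) = 13.655 mol.
Reaction (3): CO2→H2O ratio 1:1 ⇒ n(H2O) = 13.655 mol.
Mass of H2O = 13.655 × 18.016 = 246.01 g.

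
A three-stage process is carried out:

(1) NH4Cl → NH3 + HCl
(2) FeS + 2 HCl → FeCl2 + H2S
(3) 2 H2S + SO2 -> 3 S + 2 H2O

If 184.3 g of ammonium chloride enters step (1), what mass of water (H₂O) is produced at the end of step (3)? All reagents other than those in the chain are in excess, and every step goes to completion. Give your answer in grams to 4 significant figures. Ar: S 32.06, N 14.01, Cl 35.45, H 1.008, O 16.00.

31.04 g

M(NH4Cl) = 14.01 + 4(1.008) + 35.45 = 53.492 g/mol.
M(H2O) = 2(1.008) + 16.00 = 18.016 g/mol.
n(NH4Cl) = 184.3 / 53.492 = 3.4454 mol.
Reaction (1): NH4Cl→HCl ratio 1:1 ⇒ n(HCl) = 3.4454 mol.
Reaction (2): HCl→H2S ratio 2:1 ⇒ n(H2S) = 1.7227 mol.
Reaction (3): H2S→H2O ratio 2:2 ⇒ n(H2O) = 1.7227 mol.
Mass of H2O = 1.7227 × 18.016 = 31.036 g.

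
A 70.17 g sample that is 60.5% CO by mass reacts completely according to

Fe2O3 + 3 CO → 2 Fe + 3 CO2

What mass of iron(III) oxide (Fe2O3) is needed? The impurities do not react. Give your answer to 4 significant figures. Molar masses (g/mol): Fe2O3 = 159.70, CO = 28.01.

80.68 g

Mass of pure CO = 70.17 g × 0.605 = 42.453 g.
n(CO) = 42.453 g / 28.01 g/mol = 1.5156 mol.
From the equation the CO:Fe2O3 mole ratio is 3:1, so n(Fe2O3) = 1.5156 × 1/3 = 0.50521 mol.
Mass of Fe2O3 = 0.50521 mol × 159.70 g/mol = 80.682 g.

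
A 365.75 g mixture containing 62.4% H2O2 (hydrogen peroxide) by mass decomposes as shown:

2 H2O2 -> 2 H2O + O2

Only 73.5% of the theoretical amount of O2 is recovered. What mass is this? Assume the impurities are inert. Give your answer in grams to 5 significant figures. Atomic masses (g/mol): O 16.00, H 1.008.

78.903 g

Pure H2O2 available = 365.75 g × 0.624 = 228.228 g.
M(H2O2) = 2(1.008) + 2(16.00) = 34.016 g/mol.
M(O2) = 2(16.00) = 32.00 g/mol.
n(H2O2) = 228.228 g / 34.016 g/mol = 6.70943 mol.
From the equation the H2O2:O2 mole ratio is 2:1, so n(O2) = 6.70943 × 1/2 = 3.35472 mol.
Mass of O2 = 3.35472 mol × 32.00 g/mol = 107.351 g.
Actual mass collected = 107.351 g × 0.735 = 78.9029 g.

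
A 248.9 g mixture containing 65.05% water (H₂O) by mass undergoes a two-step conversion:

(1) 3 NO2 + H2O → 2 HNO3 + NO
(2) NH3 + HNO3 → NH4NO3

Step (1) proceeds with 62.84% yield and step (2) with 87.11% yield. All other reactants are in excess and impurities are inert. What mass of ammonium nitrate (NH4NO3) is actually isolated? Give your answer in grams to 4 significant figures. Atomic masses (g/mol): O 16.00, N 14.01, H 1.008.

787.6 g

Pure H2O = 248.9 × 0.6505 = 161.91 g.
M(H2O) = 2(1.008) + 16.00 = 18.016 g/mol.
M(NH4NO3) = 2(14.01) + 4(1.008) + 3(16.00) = 80.052 g/mol.
n(H2O) = 161.91 / 18.016 = 8.9870 mol.
Step 1 (H2O:HNO3 = 1:2): theoretical n(HNO3) = 17.974 mol; at 62.84% yield, n(HNO3) = 11.295 mol.
Step 2 (HNO3:NH4NO3 = 1:1): theoretical n(NH4NO3) = 11.295 mol, so theoretical mass = 11.295 × 80.052 = 904.17 g.
At 87.11% yield, actual mass of NH4NO3 = 904.17 × 0.8711 = 787.63 g.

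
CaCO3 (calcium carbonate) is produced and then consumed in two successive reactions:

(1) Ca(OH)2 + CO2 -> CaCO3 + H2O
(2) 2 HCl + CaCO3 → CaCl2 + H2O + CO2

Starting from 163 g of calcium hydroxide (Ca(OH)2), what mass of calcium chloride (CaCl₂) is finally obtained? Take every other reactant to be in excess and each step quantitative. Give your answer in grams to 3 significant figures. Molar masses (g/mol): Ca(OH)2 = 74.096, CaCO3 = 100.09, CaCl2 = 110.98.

244 g

n(Ca(OH)2) = 163.0 / 74.096 = 2.200 mol.
Step 1 gives a 1:1 ratio of Ca(OH)2 to CaCO3, so n(CaCO3) = 2.200 mol.
In step 2 the CaCO3:CaCl2 ratio is 1:1, so n(CaCl2) = 2.200 mol.
Mass of CaCl2 = 2.200 × 110.98 = 244.1 g.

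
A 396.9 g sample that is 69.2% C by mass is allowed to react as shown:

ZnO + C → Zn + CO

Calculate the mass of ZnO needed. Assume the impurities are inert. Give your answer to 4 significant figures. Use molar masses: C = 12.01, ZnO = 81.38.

1861 g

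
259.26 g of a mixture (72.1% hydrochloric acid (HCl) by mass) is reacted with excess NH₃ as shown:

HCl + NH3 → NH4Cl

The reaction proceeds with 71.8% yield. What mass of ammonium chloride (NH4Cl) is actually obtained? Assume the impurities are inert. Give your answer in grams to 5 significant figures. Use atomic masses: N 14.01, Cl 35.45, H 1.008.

196.92 g

Pure HCl available = 259.26 g × 0.721 = 186.926 g.
M(HCl) = 1.008 + 35.45 = 36.458 g/mol.
M(NH4Cl) = 14.01 + 4(1.008) + 35.45 = 53.492 g/mol.
n(HCl) = 186.926 g / 36.458 g/mol = 5.12717 mol.
From the equation the HCl:NH4Cl mole ratio is 1:1, so n(NH4Cl) = 5.12717 × 1/1 = 5.12717 mol.
Mass of NH4Cl = 5.12717 mol × 53.492 g/mol = 274.263 g.
Actual mass collected = 274.263 g × 0.718 = 196.921 g.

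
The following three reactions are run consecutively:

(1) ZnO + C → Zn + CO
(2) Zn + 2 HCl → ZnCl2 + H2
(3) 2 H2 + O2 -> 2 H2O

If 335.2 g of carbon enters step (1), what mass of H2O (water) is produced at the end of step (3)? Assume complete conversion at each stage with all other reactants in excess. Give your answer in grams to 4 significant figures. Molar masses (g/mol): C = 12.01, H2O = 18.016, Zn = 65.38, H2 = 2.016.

n(C) = 335.2 / 12.01 = 27.910 mol.
Reaction (1): C→Zn ratio 1:1 ⇒ n(Zn) = 27.910 mol.
Reaction (2): Zn→H2 ratio 1:1 ⇒ n(H2) = 27.910 mol.
Reaction (3): H2→H2O ratio 2:2 ⇒ n(H2O) = 27.910 mol.
Mass of H2O = 27.910 × 18.016 = 502.83 g.

502.8 g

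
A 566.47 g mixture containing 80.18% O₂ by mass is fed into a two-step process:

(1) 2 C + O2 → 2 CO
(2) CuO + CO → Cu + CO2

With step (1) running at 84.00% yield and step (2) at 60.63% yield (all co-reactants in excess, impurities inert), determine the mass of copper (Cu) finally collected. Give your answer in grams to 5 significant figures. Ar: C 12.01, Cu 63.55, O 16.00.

Pure O2 = 566.47 × 0.8018 = 454.196 g.
M(O2) = 2(16.00) = 32.00 g/mol.
M(Cu) = 63.55 g/mol.
n(O2) = 454.196 / 32.00 = 14.1936 mol.
Step 1 (O2:CO = 1:2): theoretical n(CO) = 28.3872 mol; at 84.00% yield, n(CO) = 23.8453 mol.
Step 2 (CO:Cu = 1:1): theoretical n(Cu) = 23.8453 mol, so theoretical mass = 23.8453 × 63.55 = 1515.37 g.
At 60.63% yield, actual mass of Cu = 1515.37 × 0.6063 = 918.767 g.

918.77 g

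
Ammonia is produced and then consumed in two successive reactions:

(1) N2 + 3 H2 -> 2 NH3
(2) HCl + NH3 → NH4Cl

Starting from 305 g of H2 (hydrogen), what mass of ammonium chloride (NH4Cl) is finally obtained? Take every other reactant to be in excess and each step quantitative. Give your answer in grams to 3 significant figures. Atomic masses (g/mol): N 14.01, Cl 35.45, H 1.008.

M(H2) = 2(1.008) = 2.016 g/mol.
M(NH4Cl) = 14.01 + 4(1.008) + 35.45 = 53.492 g/mol.
n(H2) = 305.0 / 2.016 = 151.3 mol.
Step 1 gives a 3:2 ratio of H2 to NH3, so n(NH3) = 100.9 mol.
In step 2 the NH3:NH4Cl ratio is 1:1, so n(NH4Cl) = 100.9 mol.
Mass of NH4Cl = 100.9 × 53.492 = 5395 g.

5400 g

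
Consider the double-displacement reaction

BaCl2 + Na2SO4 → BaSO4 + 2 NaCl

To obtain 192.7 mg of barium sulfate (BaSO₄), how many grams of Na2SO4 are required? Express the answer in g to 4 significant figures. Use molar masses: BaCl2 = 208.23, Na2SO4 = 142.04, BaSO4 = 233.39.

0.1173 g

Convert: 192.7 mg = 0.19270 g.
n(BaSO4) = 0.19270 g / 233.39 g/mol = 0.00082566 mol.
From the equation the BaSO4:Na2SO4 mole ratio is 1:1, so n(Na2SO4) = 0.00082566 × 1/1 = 0.00082566 mol.
Mass of Na2SO4 = 0.00082566 mol × 142.04 g/mol = 0.11728 g.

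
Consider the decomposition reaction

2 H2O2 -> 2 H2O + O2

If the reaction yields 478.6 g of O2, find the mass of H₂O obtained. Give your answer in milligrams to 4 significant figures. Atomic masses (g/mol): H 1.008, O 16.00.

538900 mg

M(O2) = 2(16.00) = 32.00 g/mol.
M(H2O) = 2(1.008) + 16.00 = 18.016 g/mol.
n(O2) = 478.60 g / 32.00 g/mol = 14.956 mol.
From the equation the O2:H2O mole ratio is 1:2, so n(H2O) = 14.956 × 2/1 = 29.913 mol.
Mass of H2O = 29.913 mol × 18.016 g/mol = 538.90 g.
Converting to mg: 538.90 g = 538900 mg.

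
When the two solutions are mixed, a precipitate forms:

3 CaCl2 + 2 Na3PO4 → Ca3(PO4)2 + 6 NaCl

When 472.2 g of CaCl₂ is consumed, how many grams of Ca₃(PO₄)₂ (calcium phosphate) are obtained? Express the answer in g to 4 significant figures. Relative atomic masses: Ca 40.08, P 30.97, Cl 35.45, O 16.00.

M(CaCl2) = 40.08 + 2(35.45) = 110.98 g/mol.
M(Ca3(PO4)2) = 3(40.08) + 2(30.97) + 8(16.00) = 310.18 g/mol.
n(CaCl2) = 472.20 g / 110.98 g/mol = 4.2548 mol.
From the equation the CaCl2:Ca3(PO4)2 mole ratio is 3:1, so n(Ca3(PO4)2) = 4.2548 × 1/3 = 1.4183 mol.
Mass of Ca3(PO4)2 = 1.4183 mol × 310.18 g/mol = 439.92 g.

439.9 g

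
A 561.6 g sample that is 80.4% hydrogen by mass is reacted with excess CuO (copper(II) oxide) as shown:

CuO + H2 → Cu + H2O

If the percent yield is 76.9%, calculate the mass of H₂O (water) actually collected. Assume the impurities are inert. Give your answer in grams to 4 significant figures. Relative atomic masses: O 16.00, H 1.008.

3103 g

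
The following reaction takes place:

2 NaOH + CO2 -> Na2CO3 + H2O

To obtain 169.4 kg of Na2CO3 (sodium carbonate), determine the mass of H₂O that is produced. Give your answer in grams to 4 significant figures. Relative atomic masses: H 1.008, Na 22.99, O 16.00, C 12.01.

M(Na2CO3) = 2(22.99) + 12.01 + 3(16.00) = 105.99 g/mol.
M(H2O) = 2(1.008) + 16.00 = 18.016 g/mol.
Convert: 169.4 kg = 169400 g.
n(Na2CO3) = 169400 g / 105.99 g/mol = 1598.3 mol.
From the equation the Na2CO3:H2O mole ratio is 1:1, so n(H2O) = 1598.3 × 1/1 = 1598.3 mol.
Mass of H2O = 1598.3 mol × 18.016 g/mol = 28794 g.

28790 g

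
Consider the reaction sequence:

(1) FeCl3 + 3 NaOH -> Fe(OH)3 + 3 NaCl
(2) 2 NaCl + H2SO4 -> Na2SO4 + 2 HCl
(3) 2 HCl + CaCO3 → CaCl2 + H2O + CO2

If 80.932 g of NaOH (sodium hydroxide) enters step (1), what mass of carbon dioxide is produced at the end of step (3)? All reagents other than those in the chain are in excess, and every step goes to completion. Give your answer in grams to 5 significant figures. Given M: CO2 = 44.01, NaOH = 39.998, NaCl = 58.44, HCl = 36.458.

44.525 g

n(NaOH) = 80.932 / 39.998 = 2.02340 mol.
Reaction (1): NaOH→NaCl ratio 3:3 ⇒ n(NaCl) = 2.02340 mol.
Reaction (2): NaCl→HCl ratio 2:2 ⇒ n(HCl) = 2.02340 mol.
Reaction (3): HCl→CO2 ratio 2:1 ⇒ n(CO2) = 1.01170 mol.
Mass of CO2 = 1.01170 × 44.01 = 44.5249 g.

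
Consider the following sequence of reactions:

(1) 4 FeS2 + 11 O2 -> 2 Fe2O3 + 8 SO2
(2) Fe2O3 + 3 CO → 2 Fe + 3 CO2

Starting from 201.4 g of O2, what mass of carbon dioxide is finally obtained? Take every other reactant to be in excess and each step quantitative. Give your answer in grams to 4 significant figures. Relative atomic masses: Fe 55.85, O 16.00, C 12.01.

151.1 g

M(O2) = 2(16.00) = 32.00 g/mol.
M(CO2) = 12.01 + 2(16.00) = 44.01 g/mol.
n(O2) = 201.40 / 32.00 = 6.2938 mol.
Step 1 gives a 11:2 ratio of O2 to Fe2O3, so n(Fe2O3) = 1.1443 mol.
In step 2 the Fe2O3:CO2 ratio is 1:3, so n(CO2) = 3.4330 mol.
Mass of CO2 = 3.4330 × 44.01 = 151.08 g.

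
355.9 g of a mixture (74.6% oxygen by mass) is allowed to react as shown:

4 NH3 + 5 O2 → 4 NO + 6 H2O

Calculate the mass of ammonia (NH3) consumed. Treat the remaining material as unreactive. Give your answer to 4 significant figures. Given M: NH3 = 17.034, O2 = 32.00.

113.1 g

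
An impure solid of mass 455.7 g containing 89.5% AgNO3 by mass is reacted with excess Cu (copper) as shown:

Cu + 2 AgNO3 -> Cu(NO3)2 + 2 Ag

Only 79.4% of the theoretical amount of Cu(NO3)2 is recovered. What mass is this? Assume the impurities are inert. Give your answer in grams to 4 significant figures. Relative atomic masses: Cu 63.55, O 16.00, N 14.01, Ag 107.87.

178.8 g

Pure AgNO3 available = 455.7 g × 0.895 = 407.85 g.
M(AgNO3) = 107.87 + 14.01 + 3(16.00) = 169.88 g/mol.
M(Cu(NO3)2) = 63.55 + 2(14.01) + 6(16.00) = 187.57 g/mol.
n(AgNO3) = 407.85 g / 169.88 g/mol = 2.4008 mol.
From the equation the AgNO3:Cu(NO3)2 mole ratio is 2:1, so n(Cu(NO3)2) = 2.4008 × 1/2 = 1.2004 mol.
Mass of Cu(NO3)2 = 1.2004 mol × 187.57 g/mol = 225.16 g.
Actual mass collected = 225.16 g × 0.794 = 178.78 g.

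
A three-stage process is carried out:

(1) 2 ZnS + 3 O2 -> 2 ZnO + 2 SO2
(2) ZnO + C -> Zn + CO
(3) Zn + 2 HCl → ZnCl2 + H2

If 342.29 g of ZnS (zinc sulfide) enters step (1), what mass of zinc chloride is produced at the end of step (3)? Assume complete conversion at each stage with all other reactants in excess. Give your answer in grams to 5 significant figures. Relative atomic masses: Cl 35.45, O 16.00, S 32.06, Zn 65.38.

478.73 g

M(ZnS) = 65.38 + 32.06 = 97.44 g/mol.
M(ZnCl2) = 65.38 + 2(35.45) = 136.28 g/mol.
n(ZnS) = 342.29 / 97.44 = 3.51283 mol.
Reaction (1): ZnS→ZnO ratio 2:2 ⇒ n(ZnO) = 3.51283 mol.
Reaction (2): ZnO→Zn ratio 1:1 ⇒ n(Zn) = 3.51283 mol.
Reaction (3): Zn→ZnCl2 ratio 1:1 ⇒ n(ZnCl2) = 3.51283 mol.
Mass of ZnCl2 = 3.51283 × 136.28 = 478.728 g.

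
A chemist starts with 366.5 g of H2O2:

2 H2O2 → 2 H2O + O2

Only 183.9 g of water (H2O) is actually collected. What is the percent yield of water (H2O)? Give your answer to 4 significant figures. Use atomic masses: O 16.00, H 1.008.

94.74 %

M(H2O2) = 2(1.008) + 2(16.00) = 34.016 g/mol.
M(H2O) = 2(1.008) + 16.00 = 18.016 g/mol.
n(H2O2) = 366.50 g / 34.016 g/mol = 10.774 mol.
From the equation the H2O2:H2O mole ratio is 2:2, so n(H2O) = 10.774 × 2/2 = 10.774 mol.
Mass of H2O = 10.774 mol × 18.016 g/mol = 194.11 g.
This is the theoretical yield. Percent yield = 183.9 g / 194.11 g × 100% = 94.740%.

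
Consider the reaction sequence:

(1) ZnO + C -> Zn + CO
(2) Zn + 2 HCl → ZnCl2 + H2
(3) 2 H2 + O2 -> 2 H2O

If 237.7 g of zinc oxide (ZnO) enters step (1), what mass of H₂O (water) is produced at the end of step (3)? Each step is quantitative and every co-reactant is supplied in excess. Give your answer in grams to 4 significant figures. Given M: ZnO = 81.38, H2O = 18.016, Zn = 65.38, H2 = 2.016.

n(ZnO) = 237.7 / 81.38 = 2.9209 mol.
Reaction (1): ZnO→Zn ratio 1:1 ⇒ n(Zn) = 2.9209 mol.
Reaction (2): Zn→H2 ratio 1:1 ⇒ n(H2) = 2.9209 mol.
Reaction (3): H2→H2O ratio 2:2 ⇒ n(H2O) = 2.9209 mol.
Mass of H2O = 2.9209 × 18.016 = 52.622 g.

52.62 g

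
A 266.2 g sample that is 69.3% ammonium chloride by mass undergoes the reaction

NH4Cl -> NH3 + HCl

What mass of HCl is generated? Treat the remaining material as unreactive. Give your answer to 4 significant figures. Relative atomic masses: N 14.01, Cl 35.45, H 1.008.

Mass of pure NH4Cl = 266.2 g × 0.693 = 184.48 g.
M(NH4Cl) = 14.01 + 4(1.008) + 35.45 = 53.492 g/mol.
M(HCl) = 1.008 + 35.45 = 36.458 g/mol.
n(NH4Cl) = 184.48 g / 53.492 g/mol = 3.4487 mol.
From the equation the NH4Cl:HCl mole ratio is 1:1, so n(HCl) = 3.4487 × 1/1 = 3.4487 mol.
Mass of HCl = 3.4487 mol × 36.458 g/mol = 125.73 g.

125.7 g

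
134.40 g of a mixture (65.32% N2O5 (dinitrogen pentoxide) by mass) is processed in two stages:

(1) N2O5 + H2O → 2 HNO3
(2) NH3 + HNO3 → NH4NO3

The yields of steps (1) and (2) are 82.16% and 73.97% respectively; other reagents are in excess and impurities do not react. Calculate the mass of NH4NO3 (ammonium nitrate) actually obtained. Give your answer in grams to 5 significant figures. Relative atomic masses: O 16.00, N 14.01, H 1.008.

79.079 g

Pure N2O5 = 134.40 × 0.6532 = 87.7901 g.
M(N2O5) = 2(14.01) + 5(16.00) = 108.02 g/mol.
M(NH4NO3) = 2(14.01) + 4(1.008) + 3(16.00) = 80.052 g/mol.
n(N2O5) = 87.7901 / 108.02 = 0.812721 mol.
Step 1 (N2O5:HNO3 = 1:2): theoretical n(HNO3) = 1.62544 mol; at 82.16% yield, n(HNO3) = 1.33546 mol.
Step 2 (HNO3:NH4NO3 = 1:1): theoretical n(NH4NO3) = 1.33546 mol, so theoretical mass = 1.33546 × 80.052 = 106.906 g.
At 73.97% yield, actual mass of NH4NO3 = 106.906 × 0.7397 = 79.0787 g.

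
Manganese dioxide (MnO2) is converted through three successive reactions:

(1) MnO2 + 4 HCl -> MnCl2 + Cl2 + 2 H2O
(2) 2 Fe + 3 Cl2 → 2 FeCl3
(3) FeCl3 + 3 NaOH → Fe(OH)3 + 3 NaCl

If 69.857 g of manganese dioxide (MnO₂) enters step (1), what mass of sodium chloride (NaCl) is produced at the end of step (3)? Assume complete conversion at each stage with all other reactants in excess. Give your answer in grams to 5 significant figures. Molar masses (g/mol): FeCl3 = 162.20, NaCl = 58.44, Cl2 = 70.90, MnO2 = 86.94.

n(MnO2) = 69.857 / 86.94 = 0.803508 mol.
Reaction (1): MnO2→Cl2 ratio 1:1 ⇒ n(Cl2) = 0.803508 mol.
Reaction (2): Cl2→FeCl3 ratio 3:2 ⇒ n(FeCl3) = 0.535672 mol.
Reaction (3): FeCl3→NaCl ratio 1:3 ⇒ n(NaCl) = 1.60702 mol.
Mass of NaCl = 1.60702 × 58.44 = 93.9140 g.

93.914 g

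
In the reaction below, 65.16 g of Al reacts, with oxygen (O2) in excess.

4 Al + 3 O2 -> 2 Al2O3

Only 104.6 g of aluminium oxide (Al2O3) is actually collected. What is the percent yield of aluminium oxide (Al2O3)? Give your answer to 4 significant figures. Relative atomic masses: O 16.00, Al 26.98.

84.96 %

M(Al) = 26.98 g/mol.
M(Al2O3) = 2(26.98) + 3(16.00) = 101.96 g/mol.
n(Al) = 65.160 g / 26.98 g/mol = 2.4151 mol.
From the equation the Al:Al2O3 mole ratio is 4:2, so n(Al2O3) = 2.4151 × 2/4 = 1.2076 mol.
Mass of Al2O3 = 1.2076 mol × 101.96 g/mol = 123.12 g.
This is the theoretical yield. Percent yield = 104.6 g / 123.12 g × 100% = 84.956%.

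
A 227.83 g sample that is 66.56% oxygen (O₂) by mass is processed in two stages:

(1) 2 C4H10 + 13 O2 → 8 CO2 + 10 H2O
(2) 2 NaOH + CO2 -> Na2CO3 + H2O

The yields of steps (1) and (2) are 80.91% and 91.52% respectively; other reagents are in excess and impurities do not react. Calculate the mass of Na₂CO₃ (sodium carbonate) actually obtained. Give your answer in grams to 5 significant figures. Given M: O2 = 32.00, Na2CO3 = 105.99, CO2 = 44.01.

228.88 g

Pure O2 = 227.83 × 0.6656 = 151.644 g.
n(O2) = 151.644 / 32.00 = 4.73886 mol.
Step 1 (O2:CO2 = 13:8): theoretical n(CO2) = 2.91622 mol; at 80.91% yield, n(CO2) = 2.35952 mol.
Step 2 (CO2:Na2CO3 = 1:1): theoretical n(Na2CO3) = 2.35952 mol, so theoretical mass = 2.35952 × 105.99 = 250.085 g.
At 91.52% yield, actual mass of Na2CO3 = 250.085 × 0.9152 = 228.878 g.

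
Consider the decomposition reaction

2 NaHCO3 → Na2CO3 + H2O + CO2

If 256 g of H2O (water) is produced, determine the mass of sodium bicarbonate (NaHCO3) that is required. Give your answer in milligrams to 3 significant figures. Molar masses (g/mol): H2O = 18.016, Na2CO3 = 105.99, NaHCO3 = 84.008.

2390000 mg

n(H2O) = 256.0 g / 18.016 g/mol = 14.21 mol.
From the equation the H2O:NaHCO3 mole ratio is 1:2, so n(NaHCO3) = 14.21 × 2/1 = 28.42 mol.
Mass of NaHCO3 = 28.42 mol × 84.008 g/mol = 2387 g.
Converting to mg: 2387 g = 2390000 mg.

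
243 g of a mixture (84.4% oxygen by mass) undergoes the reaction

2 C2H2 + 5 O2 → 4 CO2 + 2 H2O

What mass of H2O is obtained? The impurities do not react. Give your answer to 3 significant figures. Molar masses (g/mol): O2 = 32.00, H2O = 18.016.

46.2 g

Mass of pure O2 = 243 g × 0.844 = 205.1 g.
n(O2) = 205.1 g / 32.00 g/mol = 6.409 mol.
From the equation the O2:H2O mole ratio is 5:2, so n(H2O) = 6.409 × 2/5 = 2.564 mol.
Mass of H2O = 2.564 mol × 18.016 g/mol = 46.19 g.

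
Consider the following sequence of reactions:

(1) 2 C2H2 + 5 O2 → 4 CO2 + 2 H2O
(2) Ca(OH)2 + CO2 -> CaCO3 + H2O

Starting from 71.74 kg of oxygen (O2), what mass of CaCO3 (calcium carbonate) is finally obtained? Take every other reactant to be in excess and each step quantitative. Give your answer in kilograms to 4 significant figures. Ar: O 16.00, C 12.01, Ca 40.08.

179.5 kg

M(O2) = 2(16.00) = 32.00 g/mol.
M(CaCO3) = 40.08 + 12.01 + 3(16.00) = 100.09 g/mol.
71.74 kg = 71740 g.
n(O2) = 71740 / 32.00 = 2241.9 mol.
Step 1 gives a 5:4 ratio of O2 to CO2, so n(CO2) = 1793.5 mol.
In step 2 the CO2:CaCO3 ratio is 1:1, so n(CaCO3) = 1793.5 mol.
Mass of CaCO3 = 1793.5 × 100.09 = 179510 g = 179.5 kg.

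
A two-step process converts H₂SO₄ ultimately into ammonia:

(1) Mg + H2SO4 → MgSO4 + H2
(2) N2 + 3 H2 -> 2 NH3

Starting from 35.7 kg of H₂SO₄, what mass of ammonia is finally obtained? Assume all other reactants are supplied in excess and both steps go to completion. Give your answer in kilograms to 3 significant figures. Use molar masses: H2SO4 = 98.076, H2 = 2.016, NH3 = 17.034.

35.7 kg = 35700 g.
n(H2SO4) = 35700 / 98.076 = 364.0 mol.
Step 1 gives a 1:1 ratio of H2SO4 to H2, so n(H2) = 364.0 mol.
In step 2 the H2:NH3 ratio is 3:2, so n(NH3) = 242.7 mol.
Mass of NH3 = 242.7 × 17.034 = 4134 g = 4.13 kg.

4.13 kg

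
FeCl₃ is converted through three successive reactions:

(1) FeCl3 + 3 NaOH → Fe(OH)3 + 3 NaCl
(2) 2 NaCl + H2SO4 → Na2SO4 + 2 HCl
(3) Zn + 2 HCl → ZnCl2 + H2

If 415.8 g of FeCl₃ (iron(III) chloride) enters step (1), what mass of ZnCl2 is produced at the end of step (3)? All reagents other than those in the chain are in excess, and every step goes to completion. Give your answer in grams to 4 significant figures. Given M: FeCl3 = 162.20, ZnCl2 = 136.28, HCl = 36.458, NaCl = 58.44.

524.0 g

n(FeCl3) = 415.8 / 162.20 = 2.5635 mol.
Reaction (1): FeCl3→NaCl ratio 1:3 ⇒ n(NaCl) = 7.6905 mol.
Reaction (2): NaCl→HCl ratio 2:2 ⇒ n(HCl) = 7.6905 mol.
Reaction (3): HCl→ZnCl2 ratio 2:1 ⇒ n(ZnCl2) = 3.8453 mol.
Mass of ZnCl2 = 3.8453 × 136.28 = 524.03 g.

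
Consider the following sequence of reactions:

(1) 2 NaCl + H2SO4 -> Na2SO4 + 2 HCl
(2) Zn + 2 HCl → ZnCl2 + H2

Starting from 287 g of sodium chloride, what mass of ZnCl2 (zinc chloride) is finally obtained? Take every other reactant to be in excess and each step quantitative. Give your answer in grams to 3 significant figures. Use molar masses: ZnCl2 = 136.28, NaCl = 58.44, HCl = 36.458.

n(NaCl) = 287.0 / 58.44 = 4.911 mol.
Step 1 gives a 2:2 ratio of NaCl to HCl, so n(HCl) = 4.911 mol.
In step 2 the HCl:ZnCl2 ratio is 2:1, so n(ZnCl2) = 2.456 mol.
Mass of ZnCl2 = 2.456 × 136.28 = 334.6 g.

335 g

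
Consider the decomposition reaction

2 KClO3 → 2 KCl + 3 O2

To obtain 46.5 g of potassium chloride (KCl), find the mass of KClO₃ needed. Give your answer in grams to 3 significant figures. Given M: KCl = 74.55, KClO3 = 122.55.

76.4 g

n(KCl) = 46.50 g / 74.55 g/mol = 0.6237 mol.
From the equation the KCl:KClO3 mole ratio is 2:2, so n(KClO3) = 0.6237 × 2/2 = 0.6237 mol.
Mass of KClO3 = 0.6237 mol × 122.55 g/mol = 76.44 g.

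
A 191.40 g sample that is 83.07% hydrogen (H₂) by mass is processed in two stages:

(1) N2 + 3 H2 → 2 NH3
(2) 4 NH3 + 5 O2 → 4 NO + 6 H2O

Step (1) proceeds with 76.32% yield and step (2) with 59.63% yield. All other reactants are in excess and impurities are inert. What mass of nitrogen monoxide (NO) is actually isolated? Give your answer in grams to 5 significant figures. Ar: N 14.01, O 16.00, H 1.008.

718.08 g

Pure H2 = 191.40 × 0.8307 = 158.996 g.
M(H2) = 2(1.008) = 2.016 g/mol.
M(NO) = 14.01 + 16.00 = 30.01 g/mol.
n(H2) = 158.996 / 2.016 = 78.8671 mol.
Step 1 (H2:NH3 = 3:2): theoretical n(NH3) = 52.5780 mol; at 76.32% yield, n(NH3) = 40.1276 mol.
Step 2 (NH3:NO = 4:4): theoretical n(NO) = 40.1276 mol, so theoretical mass = 40.1276 × 30.01 = 1204.23 g.
At 59.63% yield, actual mass of NO = 1204.23 × 0.5963 = 718.081 g.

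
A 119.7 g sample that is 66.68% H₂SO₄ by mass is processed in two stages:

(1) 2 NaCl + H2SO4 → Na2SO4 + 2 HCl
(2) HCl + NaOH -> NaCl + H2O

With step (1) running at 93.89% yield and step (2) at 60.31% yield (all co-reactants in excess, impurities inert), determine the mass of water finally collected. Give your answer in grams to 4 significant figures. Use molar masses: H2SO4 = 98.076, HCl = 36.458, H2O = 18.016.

Pure H2SO4 = 119.7 × 0.6668 = 79.816 g.
n(H2SO4) = 79.816 / 98.076 = 0.81382 mol.
Step 1 (H2SO4:HCl = 1:2): theoretical n(HCl) = 1.6276 mol; at 93.89% yield, n(HCl) = 1.5282 mol.
Step 2 (HCl:H2O = 1:1): theoretical n(H2O) = 1.5282 mol, so theoretical mass = 1.5282 × 18.016 = 27.532 g.
At 60.31% yield, actual mass of H2O = 27.532 × 0.6031 = 16.604 g.

16.60 g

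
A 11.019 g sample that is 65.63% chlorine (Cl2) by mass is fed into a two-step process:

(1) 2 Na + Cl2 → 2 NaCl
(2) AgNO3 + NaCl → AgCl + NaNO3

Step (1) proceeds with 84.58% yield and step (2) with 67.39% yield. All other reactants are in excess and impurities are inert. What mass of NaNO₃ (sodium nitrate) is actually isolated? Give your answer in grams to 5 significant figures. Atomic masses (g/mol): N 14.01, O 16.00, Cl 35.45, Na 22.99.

9.8835 g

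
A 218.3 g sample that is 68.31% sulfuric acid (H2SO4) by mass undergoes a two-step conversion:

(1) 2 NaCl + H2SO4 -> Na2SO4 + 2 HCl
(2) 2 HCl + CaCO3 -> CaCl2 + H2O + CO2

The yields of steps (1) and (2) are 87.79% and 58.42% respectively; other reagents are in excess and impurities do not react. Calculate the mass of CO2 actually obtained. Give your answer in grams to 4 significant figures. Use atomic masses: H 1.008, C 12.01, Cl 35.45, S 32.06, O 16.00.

34.32 g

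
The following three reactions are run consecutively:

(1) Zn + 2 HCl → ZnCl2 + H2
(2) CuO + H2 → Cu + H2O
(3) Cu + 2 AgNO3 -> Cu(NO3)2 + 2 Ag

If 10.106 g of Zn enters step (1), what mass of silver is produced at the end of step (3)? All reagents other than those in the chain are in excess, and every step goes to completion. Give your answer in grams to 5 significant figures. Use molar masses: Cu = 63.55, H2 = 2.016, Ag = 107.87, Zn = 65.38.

33.348 g

n(Zn) = 10.106 / 65.38 = 0.154573 mol.
Reaction (1): Zn→H2 ratio 1:1 ⇒ n(H2) = 0.154573 mol.
Reaction (2): H2→Cu ratio 1:1 ⇒ n(Cu) = 0.154573 mol.
Reaction (3): Cu→Ag ratio 1:2 ⇒ n(Ag) = 0.309147 mol.
Mass of Ag = 0.309147 × 107.87 = 33.3476 g.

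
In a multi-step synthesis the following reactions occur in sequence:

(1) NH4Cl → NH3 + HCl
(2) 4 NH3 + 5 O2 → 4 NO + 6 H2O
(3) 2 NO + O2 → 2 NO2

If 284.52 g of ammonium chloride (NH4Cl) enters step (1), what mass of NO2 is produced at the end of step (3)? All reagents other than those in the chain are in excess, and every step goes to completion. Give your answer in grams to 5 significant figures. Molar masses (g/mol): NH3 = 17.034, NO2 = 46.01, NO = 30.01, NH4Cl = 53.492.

244.72 g

n(NH4Cl) = 284.52 / 53.492 = 5.31893 mol.
Reaction (1): NH4Cl→NH3 ratio 1:1 ⇒ n(NH3) = 5.31893 mol.
Reaction (2): NH3→NO ratio 4:4 ⇒ n(NO) = 5.31893 mol.
Reaction (3): NO→NO2 ratio 2:2 ⇒ n(NO2) = 5.31893 mol.
Mass of NO2 = 5.31893 × 46.01 = 244.724 g.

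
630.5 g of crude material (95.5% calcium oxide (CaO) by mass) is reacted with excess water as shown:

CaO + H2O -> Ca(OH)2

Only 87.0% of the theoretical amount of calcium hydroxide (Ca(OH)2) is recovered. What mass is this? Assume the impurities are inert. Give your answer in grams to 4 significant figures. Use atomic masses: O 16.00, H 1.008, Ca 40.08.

692.1 g

Pure CaO available = 630.5 g × 0.955 = 602.13 g.
M(CaO) = 40.08 + 16.00 = 56.08 g/mol.
M(Ca(OH)2) = 40.08 + 2(16.00) + 2(1.008) = 74.096 g/mol.
n(CaO) = 602.13 g / 56.08 g/mol = 10.737 mol.
From the equation the CaO:Ca(OH)2 mole ratio is 1:1, so n(Ca(OH)2) = 10.737 × 1/1 = 10.737 mol.
Mass of Ca(OH)2 = 10.737 mol × 74.096 g/mol = 795.56 g.
Actual mass collected = 795.56 g × 0.870 = 692.14 g.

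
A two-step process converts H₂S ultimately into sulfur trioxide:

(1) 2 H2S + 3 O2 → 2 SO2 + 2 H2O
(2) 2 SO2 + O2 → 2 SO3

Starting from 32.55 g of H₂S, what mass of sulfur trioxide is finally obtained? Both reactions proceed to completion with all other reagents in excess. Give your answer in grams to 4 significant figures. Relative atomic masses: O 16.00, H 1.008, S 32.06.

76.47 g

M(H2S) = 2(1.008) + 32.06 = 34.076 g/mol.
M(SO3) = 32.06 + 3(16.00) = 80.06 g/mol.
n(H2S) = 32.550 / 34.076 = 0.95522 mol.
Step 1 gives a 2:2 ratio of H2S to SO2, so n(SO2) = 0.95522 mol.
In step 2 the SO2:SO3 ratio is 2:2, so n(SO3) = 0.95522 mol.
Mass of SO3 = 0.95522 × 80.06 = 76.475 g.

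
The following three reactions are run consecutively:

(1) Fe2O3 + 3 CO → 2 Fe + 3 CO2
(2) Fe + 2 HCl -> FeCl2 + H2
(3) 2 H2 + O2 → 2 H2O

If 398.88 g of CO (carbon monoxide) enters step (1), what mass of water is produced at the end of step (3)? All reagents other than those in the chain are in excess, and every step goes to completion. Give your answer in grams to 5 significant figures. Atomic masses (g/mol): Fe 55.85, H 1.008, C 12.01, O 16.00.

171.04 g

M(CO) = 12.01 + 16.00 = 28.01 g/mol.
M(H2O) = 2(1.008) + 16.00 = 18.016 g/mol.
n(CO) = 398.88 / 28.01 = 14.2406 mol.
Reaction (1): CO→Fe ratio 3:2 ⇒ n(Fe) = 9.49375 mol.
Reaction (2): Fe→H2 ratio 1:1 ⇒ n(H2) = 9.49375 mol.
Reaction (3): H2→H2O ratio 2:2 ⇒ n(H2O) = 9.49375 mol.
Mass of H2O = 9.49375 × 18.016 = 171.039 g.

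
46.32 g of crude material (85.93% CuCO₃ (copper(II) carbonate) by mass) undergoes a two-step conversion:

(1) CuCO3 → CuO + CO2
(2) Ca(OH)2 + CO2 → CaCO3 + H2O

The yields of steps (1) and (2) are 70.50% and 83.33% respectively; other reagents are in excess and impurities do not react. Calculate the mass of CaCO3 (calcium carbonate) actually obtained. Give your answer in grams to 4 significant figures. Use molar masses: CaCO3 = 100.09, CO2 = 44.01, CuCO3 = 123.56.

Pure CuCO3 = 46.32 × 0.8593 = 39.803 g.
n(CuCO3) = 39.803 / 123.56 = 0.32213 mol.
Step 1 (CuCO3:CO2 = 1:1): theoretical n(CO2) = 0.32213 mol; at 70.50% yield, n(CO2) = 0.22710 mol.
Step 2 (CO2:CaCO3 = 1:1): theoretical n(CaCO3) = 0.22710 mol, so theoretical mass = 0.22710 × 100.09 = 22.731 g.
At 83.33% yield, actual mass of CaCO3 = 22.731 × 0.8333 = 18.942 g.

18.94 g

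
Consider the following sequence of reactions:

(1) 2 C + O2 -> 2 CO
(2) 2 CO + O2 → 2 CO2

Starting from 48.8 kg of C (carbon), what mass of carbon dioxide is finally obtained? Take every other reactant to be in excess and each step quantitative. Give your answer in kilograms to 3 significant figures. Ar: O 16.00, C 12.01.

M(C) = 12.01 g/mol.
M(CO2) = 12.01 + 2(16.00) = 44.01 g/mol.
48.8 kg = 48800 g.
n(C) = 48800 / 12.01 = 4063 mol.
Step 1 gives a 2:2 ratio of C to CO, so n(CO) = 4063 mol.
In step 2 the CO:CO2 ratio is 2:2, so n(CO2) = 4063 mol.
Mass of CO2 = 4063 × 44.01 = 178800 g = 179 kg.

179 kg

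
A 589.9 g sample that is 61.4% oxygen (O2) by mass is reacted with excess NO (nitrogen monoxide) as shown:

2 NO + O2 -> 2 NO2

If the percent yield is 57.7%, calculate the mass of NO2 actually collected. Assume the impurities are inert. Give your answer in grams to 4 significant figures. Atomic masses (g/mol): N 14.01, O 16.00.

Pure O2 available = 589.9 g × 0.614 = 362.20 g.
M(O2) = 2(16.00) = 32.00 g/mol.
M(NO2) = 14.01 + 2(16.00) = 46.01 g/mol.
n(O2) = 362.20 g / 32.00 g/mol = 11.319 mol.
From the equation the O2:NO2 mole ratio is 1:2, so n(NO2) = 11.319 × 2/1 = 22.637 mol.
Mass of NO2 = 22.637 mol × 46.01 g/mol = 1041.5 g.
Actual mass collected = 1041.5 g × 0.577 = 600.97 g.

601.0 g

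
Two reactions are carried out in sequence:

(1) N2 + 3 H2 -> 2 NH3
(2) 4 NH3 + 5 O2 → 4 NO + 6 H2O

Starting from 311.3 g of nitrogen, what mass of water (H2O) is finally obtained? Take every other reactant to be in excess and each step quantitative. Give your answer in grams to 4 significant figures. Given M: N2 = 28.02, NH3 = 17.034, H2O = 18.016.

600.5 g

n(N2) = 311.30 / 28.02 = 11.110 mol.
Step 1 gives a 1:2 ratio of N2 to NH3, so n(NH3) = 22.220 mol.
In step 2 the NH3:H2O ratio is 4:6, so n(H2O) = 33.330 mol.
Mass of H2O = 33.330 × 18.016 = 600.47 g.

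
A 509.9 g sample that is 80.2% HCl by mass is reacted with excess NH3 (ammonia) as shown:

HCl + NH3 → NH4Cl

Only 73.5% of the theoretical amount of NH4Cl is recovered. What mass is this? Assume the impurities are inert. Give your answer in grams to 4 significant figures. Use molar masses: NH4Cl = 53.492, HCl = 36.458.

Pure HCl available = 509.9 g × 0.802 = 408.94 g.
n(HCl) = 408.94 g / 36.458 g/mol = 11.217 mol.
From the equation the HCl:NH4Cl mole ratio is 1:1, so n(NH4Cl) = 11.217 × 1/1 = 11.217 mol.
Mass of NH4Cl = 11.217 mol × 53.492 g/mol = 600.01 g.
Actual mass collected = 600.01 g × 0.735 = 441.00 g.

441.0 g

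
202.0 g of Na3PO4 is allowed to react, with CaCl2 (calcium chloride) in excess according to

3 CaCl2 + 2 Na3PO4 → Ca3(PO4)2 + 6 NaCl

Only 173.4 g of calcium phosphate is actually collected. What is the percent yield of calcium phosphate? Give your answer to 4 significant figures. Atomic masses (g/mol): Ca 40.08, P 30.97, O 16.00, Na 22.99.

90.74 %

M(Na3PO4) = 3(22.99) + 30.97 + 4(16.00) = 163.94 g/mol.
M(Ca3(PO4)2) = 3(40.08) + 2(30.97) + 8(16.00) = 310.18 g/mol.
n(Na3PO4) = 202.00 g / 163.94 g/mol = 1.2322 mol.
From the equation the Na3PO4:Ca3(PO4)2 mole ratio is 2:1, so n(Ca3(PO4)2) = 1.2322 × 1/2 = 0.61608 mol.
Mass of Ca3(PO4)2 = 0.61608 mol × 310.18 g/mol = 191.10 g.
This is the theoretical yield. Percent yield = 173.4 g / 191.10 g × 100% = 90.740%.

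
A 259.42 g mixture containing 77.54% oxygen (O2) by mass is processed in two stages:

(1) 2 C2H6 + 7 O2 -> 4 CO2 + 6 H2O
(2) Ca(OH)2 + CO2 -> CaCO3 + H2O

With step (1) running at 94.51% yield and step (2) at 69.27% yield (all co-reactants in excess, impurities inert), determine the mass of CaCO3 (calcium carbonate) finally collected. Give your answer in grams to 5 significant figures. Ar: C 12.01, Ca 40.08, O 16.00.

Pure O2 = 259.42 × 0.7754 = 201.154 g.
M(O2) = 2(16.00) = 32.00 g/mol.
M(CaCO3) = 40.08 + 12.01 + 3(16.00) = 100.09 g/mol.
n(O2) = 201.154 / 32.00 = 6.28607 mol.
Step 1 (O2:CO2 = 7:4): theoretical n(CO2) = 3.59204 mol; at 94.51% yield, n(CO2) = 3.39484 mol.
Step 2 (CO2:CaCO3 = 1:1): theoretical n(CaCO3) = 3.39484 mol, so theoretical mass = 3.39484 × 100.09 = 339.789 g.
At 69.27% yield, actual mass of CaCO3 = 339.789 × 0.6927 = 235.372 g.

235.37 g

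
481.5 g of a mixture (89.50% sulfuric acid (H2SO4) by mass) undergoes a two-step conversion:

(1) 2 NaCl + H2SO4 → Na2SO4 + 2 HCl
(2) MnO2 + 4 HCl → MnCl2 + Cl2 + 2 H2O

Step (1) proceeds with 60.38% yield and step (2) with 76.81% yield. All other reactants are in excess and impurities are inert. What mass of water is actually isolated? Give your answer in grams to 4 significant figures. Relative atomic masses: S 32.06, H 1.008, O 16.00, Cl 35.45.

Pure H2SO4 = 481.5 × 0.8950 = 430.94 g.
M(H2SO4) = 2(1.008) + 32.06 + 4(16.00) = 98.076 g/mol.
M(H2O) = 2(1.008) + 16.00 = 18.016 g/mol.
n(H2SO4) = 430.94 / 98.076 = 4.3940 mol.
Step 1 (H2SO4:HCl = 1:2): theoretical n(HCl) = 8.7879 mol; at 60.38% yield, n(HCl) = 5.3062 mol.
Step 2 (HCl:H2O = 4:2): theoretical n(H2O) = 2.6531 mol, so theoretical mass = 2.6531 × 18.016 = 47.798 g.
At 76.81% yield, actual mass of H2O = 47.798 × 0.7681 = 36.714 g.

36.71 g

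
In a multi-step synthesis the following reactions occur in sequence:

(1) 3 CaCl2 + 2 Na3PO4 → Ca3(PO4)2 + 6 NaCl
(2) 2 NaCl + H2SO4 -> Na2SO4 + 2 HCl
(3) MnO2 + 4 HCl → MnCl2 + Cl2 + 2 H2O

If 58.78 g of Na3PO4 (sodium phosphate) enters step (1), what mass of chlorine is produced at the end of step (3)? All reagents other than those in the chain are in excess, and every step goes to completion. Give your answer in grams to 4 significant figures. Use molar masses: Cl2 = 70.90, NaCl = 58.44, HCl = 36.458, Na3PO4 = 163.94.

19.07 g

n(Na3PO4) = 58.78 / 163.94 = 0.35855 mol.
Reaction (1): Na3PO4→NaCl ratio 2:6 ⇒ n(NaCl) = 1.0756 mol.
Reaction (2): NaCl→HCl ratio 2:2 ⇒ n(HCl) = 1.0756 mol.
Reaction (3): HCl→Cl2 ratio 4:1 ⇒ n(Cl2) = 0.26891 mol.
Mass of Cl2 = 0.26891 × 70.90 = 19.066 g.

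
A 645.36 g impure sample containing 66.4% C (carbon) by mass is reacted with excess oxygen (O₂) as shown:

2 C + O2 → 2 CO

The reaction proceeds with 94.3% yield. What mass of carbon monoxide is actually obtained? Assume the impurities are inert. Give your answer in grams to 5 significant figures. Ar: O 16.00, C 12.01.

Pure C available = 645.36 g × 0.664 = 428.519 g.
M(C) = 12.01 g/mol.
M(CO) = 12.01 + 16.00 = 28.01 g/mol.
n(C) = 428.519 g / 12.01 g/mol = 35.6802 mol.
From the equation the C:CO mole ratio is 2:2, so n(CO) = 35.6802 × 2/2 = 35.6802 mol.
Mass of CO = 35.6802 mol × 28.01 g/mol = 999.402 g.
Actual mass collected = 999.402 g × 0.943 = 942.436 g.

942.44 g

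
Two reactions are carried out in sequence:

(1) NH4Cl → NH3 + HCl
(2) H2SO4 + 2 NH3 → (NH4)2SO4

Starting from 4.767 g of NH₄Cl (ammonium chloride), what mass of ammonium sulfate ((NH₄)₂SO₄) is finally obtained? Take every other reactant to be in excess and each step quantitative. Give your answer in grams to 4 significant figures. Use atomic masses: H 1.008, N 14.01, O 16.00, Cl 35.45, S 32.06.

M(NH4Cl) = 14.01 + 4(1.008) + 35.45 = 53.492 g/mol.
M((NH4)2SO4) = 2(14.01) + 8(1.008) + 32.06 + 4(16.00) = 132.144 g/mol.
n(NH4Cl) = 4.7670 / 53.492 = 0.089116 mol.
Step 1 gives a 1:1 ratio of NH4Cl to NH3, so n(NH3) = 0.089116 mol.
In step 2 the NH3:(NH4)2SO4 ratio is 2:1, so n((NH4)2SO4) = 0.044558 mol.
Mass of (NH4)2SO4 = 0.044558 × 132.144 = 5.8881 g.

5.888 g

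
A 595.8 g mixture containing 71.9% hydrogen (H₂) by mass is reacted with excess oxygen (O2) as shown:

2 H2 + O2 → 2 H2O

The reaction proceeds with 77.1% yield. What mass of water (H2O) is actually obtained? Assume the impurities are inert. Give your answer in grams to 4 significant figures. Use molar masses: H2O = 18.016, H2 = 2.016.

2952 g

Pure H2 available = 595.8 g × 0.719 = 428.38 g.
n(H2) = 428.38 g / 2.016 g/mol = 212.49 mol.
From the equation the H2:H2O mole ratio is 2:2, so n(H2O) = 212.49 × 2/2 = 212.49 mol.
Mass of H2O = 212.49 mol × 18.016 g/mol = 3828.2 g.
Actual mass collected = 3828.2 g × 0.771 = 2951.6 g.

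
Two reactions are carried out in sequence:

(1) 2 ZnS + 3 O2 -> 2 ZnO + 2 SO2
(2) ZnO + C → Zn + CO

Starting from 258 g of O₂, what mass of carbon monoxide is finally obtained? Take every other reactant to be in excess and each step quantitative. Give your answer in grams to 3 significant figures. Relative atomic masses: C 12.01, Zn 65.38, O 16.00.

151 g

M(O2) = 2(16.00) = 32.00 g/mol.
M(CO) = 12.01 + 16.00 = 28.01 g/mol.
n(O2) = 258.0 / 32.00 = 8.062 mol.
Step 1 gives a 3:2 ratio of O2 to ZnO, so n(ZnO) = 5.375 mol.
In step 2 the ZnO:CO ratio is 1:1, so n(CO) = 5.375 mol.
Mass of CO = 5.375 × 28.01 = 150.6 g.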